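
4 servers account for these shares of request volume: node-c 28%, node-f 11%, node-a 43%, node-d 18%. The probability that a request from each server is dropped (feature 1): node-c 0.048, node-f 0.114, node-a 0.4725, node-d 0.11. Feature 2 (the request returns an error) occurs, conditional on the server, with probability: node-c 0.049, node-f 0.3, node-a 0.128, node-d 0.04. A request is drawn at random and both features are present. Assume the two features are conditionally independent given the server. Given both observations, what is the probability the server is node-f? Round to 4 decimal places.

0.1205

Compute prior × likelihood for every hypothesis:
  node-c: 0.28 × 0.048 × 0.049 = 0.00065856
  node-f: 0.11 × 0.114 × 0.3 = 0.003762
  node-a: 0.43 × 0.4725 × 0.128 = 0.0260064
  node-d: 0.18 × 0.11 × 0.04 = 0.000792
Sum = 0.03121896.
P(node-f | evidence) = 0.003762 / 0.03121896 ≈ 0.1205.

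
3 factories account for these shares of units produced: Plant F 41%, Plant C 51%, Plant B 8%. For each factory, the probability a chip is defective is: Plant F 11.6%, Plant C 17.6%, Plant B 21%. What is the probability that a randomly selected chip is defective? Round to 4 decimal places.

Unnormalized posteriors (prior × likelihood):
  Plant F: 0.41 × 0.116 = 0.04756
  Plant C: 0.51 × 0.176 = 0.08976
  Plant B: 0.08 × 0.21 = 0.0168
P(defective) = 0.04756 + 0.08976 + 0.0168 = 0.15412 → 0.1541.

0.1541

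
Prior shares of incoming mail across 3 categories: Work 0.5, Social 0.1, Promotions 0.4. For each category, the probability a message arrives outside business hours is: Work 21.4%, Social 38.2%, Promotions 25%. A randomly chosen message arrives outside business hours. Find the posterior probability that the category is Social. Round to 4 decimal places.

0.1558

Unnormalized posteriors (prior × likelihood):
  Work: 0.5 × 0.214 = 0.107
  Social: 0.1 × 0.382 = 0.0382
  Promotions: 0.4 × 0.25 = 0.1
Sum = 0.2452.
P(Social | evidence) = 0.0382 / 0.2452 ≈ 0.1558.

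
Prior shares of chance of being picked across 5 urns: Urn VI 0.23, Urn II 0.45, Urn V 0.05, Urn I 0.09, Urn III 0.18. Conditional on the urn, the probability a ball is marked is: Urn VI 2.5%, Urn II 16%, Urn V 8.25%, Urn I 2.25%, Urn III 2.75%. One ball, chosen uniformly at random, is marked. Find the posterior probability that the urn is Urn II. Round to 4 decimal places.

Prior × likelihood for each hypothesis:
  Urn VI: 0.23 × 0.025 = 0.00575
  Urn II: 0.45 × 0.16 = 0.072
  Urn V: 0.05 × 0.0825 = 0.004125
  Urn I: 0.09 × 0.0225 = 0.002025
  Urn III: 0.18 × 0.0275 = 0.00495
Sum = 0.08885.
P(Urn II | evidence) = 0.072 / 0.08885 ≈ 0.8104.

0.8104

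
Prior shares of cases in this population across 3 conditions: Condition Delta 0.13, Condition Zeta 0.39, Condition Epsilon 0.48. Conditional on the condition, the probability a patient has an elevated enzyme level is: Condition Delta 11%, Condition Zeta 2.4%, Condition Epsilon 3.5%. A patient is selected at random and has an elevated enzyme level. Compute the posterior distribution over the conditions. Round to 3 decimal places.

Condition Delta 0.353, Condition Zeta 0.231, Condition Epsilon 0.415

Compute prior × likelihood for every hypothesis:
  Condition Delta: 0.13 × 0.11 = 0.0143
  Condition Zeta: 0.39 × 0.024 = 0.00936
  Condition Epsilon: 0.48 × 0.035 = 0.0168
Total = 0.04046.
P(Condition Delta | elevated) = 0.0143/0.04046 ≈ 0.353
P(Condition Zeta | elevated) = 0.00936/0.04046 ≈ 0.231
P(Condition Epsilon | elevated) = 0.0168/0.04046 ≈ 0.415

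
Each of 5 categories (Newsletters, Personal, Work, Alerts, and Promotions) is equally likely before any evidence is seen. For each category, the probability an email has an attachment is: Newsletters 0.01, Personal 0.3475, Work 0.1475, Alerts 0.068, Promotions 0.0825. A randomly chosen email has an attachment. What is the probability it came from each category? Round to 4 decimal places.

With a uniform prior (1/5 each), posterior ∝ likelihood:
  Newsletters: 0.01
  Personal: 0.3475
  Work: 0.1475
  Alerts: 0.068
  Promotions: 0.0825
Normalizing constant = 0.6555.
P(Newsletters | attachment) = 0.01/0.6555 ≈ 0.0153
P(Personal | attachment) = 0.3475/0.6555 ≈ 0.5301
P(Work | attachment) = 0.1475/0.6555 ≈ 0.2250
P(Alerts | attachment) = 0.068/0.6555 ≈ 0.1037
P(Promotions | attachment) = 0.0825/0.6555 ≈ 0.1259

Newsletters 0.0153, Personal 0.5301, Work 0.2250, Alerts 0.1037, Promotions 0.1259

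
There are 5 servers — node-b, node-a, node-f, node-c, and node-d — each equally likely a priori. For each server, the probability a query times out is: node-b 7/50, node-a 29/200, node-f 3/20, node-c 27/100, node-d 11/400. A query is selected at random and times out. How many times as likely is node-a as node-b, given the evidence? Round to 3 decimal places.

With a uniform prior (1/5 each), posterior ∝ likelihood:
  node-b: 0.14
  node-a: 0.145
  node-f: 0.15
  node-c: 0.27
  node-d: 0.0275
Sum = 0.7325.
The ratio is 0.145 / 0.14 (the normalizer cancels) = 1.036.

1.036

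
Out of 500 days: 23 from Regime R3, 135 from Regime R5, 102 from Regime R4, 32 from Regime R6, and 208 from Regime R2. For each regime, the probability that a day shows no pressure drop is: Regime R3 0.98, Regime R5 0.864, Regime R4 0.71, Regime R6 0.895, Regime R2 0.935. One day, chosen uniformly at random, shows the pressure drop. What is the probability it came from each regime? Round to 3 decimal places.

Taking complements, P(drop | each) = Regime R3 0.02, Regime R5 0.136, Regime R4 0.29, Regime R6 0.105, Regime R2 0.065.
Unnormalized posteriors (prior × likelihood):
  Regime R3: 0.046 × 0.02 = 0.00092
  Regime R5: 0.27 × 0.136 = 0.03672
  Regime R4: 0.204 × 0.29 = 0.05916
  Regime R6: 0.064 × 0.105 = 0.00672
  Regime R2: 0.416 × 0.065 = 0.02704
Normalizing constant = 0.13056.
P(Regime R3 | drop) = 0.00092/0.13056 ≈ 0.007
P(Regime R5 | drop) = 0.03672/0.13056 ≈ 0.281
P(Regime R4 | drop) = 0.05916/0.13056 ≈ 0.453
P(Regime R6 | drop) = 0.00672/0.13056 ≈ 0.051
P(Regime R2 | drop) = 0.02704/0.13056 ≈ 0.207
(Check: 0.007+0.281+0.453+0.051+0.207 = 0.999.)

Regime R3 0.007, Regime R5 0.281, Regime R4 0.453, Regime R6 0.051, Regime R2 0.207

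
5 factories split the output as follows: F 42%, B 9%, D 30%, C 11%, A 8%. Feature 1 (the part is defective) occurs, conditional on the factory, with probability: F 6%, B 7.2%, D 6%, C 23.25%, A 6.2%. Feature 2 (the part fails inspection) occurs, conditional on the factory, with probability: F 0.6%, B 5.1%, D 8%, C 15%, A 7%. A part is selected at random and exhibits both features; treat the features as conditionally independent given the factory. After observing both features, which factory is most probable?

C

Prior × likelihood for each hypothesis:
  F: 0.42 × 0.06 × 0.006 = 0.0001512
  B: 0.09 × 0.072 × 0.051 = 0.00033048
  D: 0.3 × 0.06 × 0.08 = 0.00144
  C: 0.11 × 0.2325 × 0.15 = 0.00383625
  A: 0.08 × 0.062 × 0.07 = 0.0003472
Normalizing constant = 0.00610513.
Largest term belongs to C, so C is most probable.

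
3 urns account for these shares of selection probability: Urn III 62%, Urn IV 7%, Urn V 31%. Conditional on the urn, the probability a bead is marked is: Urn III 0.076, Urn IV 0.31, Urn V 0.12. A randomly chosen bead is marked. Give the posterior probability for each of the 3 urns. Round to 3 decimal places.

Urn III 0.444, Urn IV 0.205, Urn V 0.351

By Bayes' rule, posterior ∝ prior × likelihood:
  Urn III: 0.62 × 0.076 = 0.04712
  Urn IV: 0.07 × 0.31 = 0.0217
  Urn V: 0.31 × 0.12 = 0.0372
Normalizing constant = 0.10602.
P(Urn III | marked) = 0.04712/0.10602 ≈ 0.444
P(Urn IV | marked) = 0.0217/0.10602 ≈ 0.205
P(Urn V | marked) = 0.0372/0.10602 ≈ 0.351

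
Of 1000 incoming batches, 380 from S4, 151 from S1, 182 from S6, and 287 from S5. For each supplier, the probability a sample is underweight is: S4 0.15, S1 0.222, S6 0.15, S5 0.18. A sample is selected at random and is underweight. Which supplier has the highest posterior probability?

By Bayes' rule, posterior ∝ prior × likelihood:
  S4: 0.38 × 0.15 = 0.057
  S1: 0.151 × 0.222 = 0.033522
  S6: 0.182 × 0.15 = 0.0273
  S5: 0.287 × 0.18 = 0.05166
Sum = 0.169482.
Largest term belongs to S4, so S4 is most probable.

S4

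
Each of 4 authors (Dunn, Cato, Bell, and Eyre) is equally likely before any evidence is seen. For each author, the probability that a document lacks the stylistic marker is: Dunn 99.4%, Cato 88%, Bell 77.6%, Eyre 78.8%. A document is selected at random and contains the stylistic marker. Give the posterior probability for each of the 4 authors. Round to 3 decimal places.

Dunn 0.011, Cato 0.214, Bell 0.399, Eyre 0.377

Taking complements, P(marker | each) = Dunn 0.006, Cato 0.12, Bell 0.224, Eyre 0.212.
With a uniform prior (1/4 each), posterior ∝ likelihood:
  Dunn: 0.006
  Cato: 0.12
  Bell: 0.224
  Eyre: 0.212
Normalizing constant = 0.562.
P(Dunn | marker) = 0.006/0.562 ≈ 0.011
P(Cato | marker) = 0.12/0.562 ≈ 0.214
P(Bell | marker) = 0.224/0.562 ≈ 0.399
P(Eyre | marker) = 0.212/0.562 ≈ 0.377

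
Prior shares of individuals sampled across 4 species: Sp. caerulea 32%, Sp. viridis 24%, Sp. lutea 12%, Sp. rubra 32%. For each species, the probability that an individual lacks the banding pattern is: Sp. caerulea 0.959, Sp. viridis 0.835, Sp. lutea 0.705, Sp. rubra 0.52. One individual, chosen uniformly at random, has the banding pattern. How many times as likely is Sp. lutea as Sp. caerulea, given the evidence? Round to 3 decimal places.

Taking complements, P(banded | each) = Sp. caerulea 0.041, Sp. viridis 0.165, Sp. lutea 0.295, Sp. rubra 0.48.
Compute prior × likelihood for every hypothesis:
  Sp. caerulea: 0.32 × 0.041 = 0.01312
  Sp. viridis: 0.24 × 0.165 = 0.0396
  Sp. lutea: 0.12 × 0.295 = 0.0354
  Sp. rubra: 0.32 × 0.48 = 0.1536
Sum = 0.24172.
The ratio is 0.0354 / 0.01312 (the normalizer cancels) = 2.698.

2.698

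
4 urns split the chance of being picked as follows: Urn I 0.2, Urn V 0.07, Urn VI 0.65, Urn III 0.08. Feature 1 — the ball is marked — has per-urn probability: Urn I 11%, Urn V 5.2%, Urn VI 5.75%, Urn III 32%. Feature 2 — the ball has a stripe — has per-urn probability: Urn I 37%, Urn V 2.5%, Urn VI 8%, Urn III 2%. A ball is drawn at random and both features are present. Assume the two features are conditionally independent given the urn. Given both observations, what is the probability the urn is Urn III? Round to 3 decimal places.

0.044

By Bayes' rule, posterior ∝ prior × likelihood:
  Urn I: 0.2 × 0.11 × 0.37 = 0.00814
  Urn V: 0.07 × 0.052 × 0.025 = 0.000091
  Urn VI: 0.65 × 0.0575 × 0.08 = 0.00299
  Urn III: 0.08 × 0.32 × 0.02 = 0.000512
Total = 0.011733.
P(Urn III | evidence) = 0.000512 / 0.011733 ≈ 0.044.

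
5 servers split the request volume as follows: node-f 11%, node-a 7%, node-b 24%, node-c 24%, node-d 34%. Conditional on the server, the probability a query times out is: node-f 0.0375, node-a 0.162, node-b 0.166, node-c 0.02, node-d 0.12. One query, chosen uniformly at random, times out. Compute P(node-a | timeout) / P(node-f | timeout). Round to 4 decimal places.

Prior × likelihood for each hypothesis:
  node-f: 0.11 × 0.0375 = 0.004125
  node-a: 0.07 × 0.162 = 0.01134
  node-b: 0.24 × 0.166 = 0.03984
  node-c: 0.24 × 0.02 = 0.0048
  node-d: 0.34 × 0.12 = 0.0408
Sum = 0.100905.
The ratio is 0.01134 / 0.004125 (the normalizer cancels) = 2.7491.

2.7491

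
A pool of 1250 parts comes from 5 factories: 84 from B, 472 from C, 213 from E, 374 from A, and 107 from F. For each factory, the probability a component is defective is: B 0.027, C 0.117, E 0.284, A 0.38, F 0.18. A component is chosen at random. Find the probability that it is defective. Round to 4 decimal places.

0.2235

Prior × likelihood for each hypothesis:
  B: 0.0672 × 0.027 = 0.0018144
  C: 0.3776 × 0.117 = 0.0441792
  E: 0.1704 × 0.284 = 0.0483936
  A: 0.2992 × 0.38 = 0.113696
  F: 0.0856 × 0.18 = 0.015408
P(defective) = 0.0018144 + 0.0441792 + 0.0483936 + 0.113696 + 0.015408 = 0.2234912 → 0.2235.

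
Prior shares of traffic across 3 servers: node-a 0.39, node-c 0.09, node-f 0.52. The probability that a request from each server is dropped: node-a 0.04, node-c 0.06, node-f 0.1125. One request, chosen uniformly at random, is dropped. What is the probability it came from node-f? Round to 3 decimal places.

By Bayes' rule, posterior ∝ prior × likelihood:
  node-a: 0.39 × 0.04 = 0.0156
  node-c: 0.09 × 0.06 = 0.0054
  node-f: 0.52 × 0.1125 = 0.0585
Sum = 0.0795.
P(node-f | evidence) = 0.0585 / 0.0795 ≈ 0.736.

0.736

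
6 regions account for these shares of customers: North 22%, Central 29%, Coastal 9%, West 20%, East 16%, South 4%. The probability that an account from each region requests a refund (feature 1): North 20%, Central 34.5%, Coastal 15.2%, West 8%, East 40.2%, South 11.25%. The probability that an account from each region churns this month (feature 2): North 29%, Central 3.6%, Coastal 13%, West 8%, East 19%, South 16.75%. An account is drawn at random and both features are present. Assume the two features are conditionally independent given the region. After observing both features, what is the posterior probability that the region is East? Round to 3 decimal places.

Prior × likelihood for each hypothesis:
  North: 0.22 × 0.2 × 0.29 = 0.01276
  Central: 0.29 × 0.345 × 0.036 = 0.0036018
  Coastal: 0.09 × 0.152 × 0.13 = 0.0017784
  West: 0.2 × 0.08 × 0.08 = 0.00128
  East: 0.16 × 0.402 × 0.19 = 0.0122208
  South: 0.04 × 0.1125 × 0.1675 = 0.00075375
Normalizing constant = 0.03239475.
P(East | evidence) = 0.0122208 / 0.03239475 ≈ 0.377.

0.377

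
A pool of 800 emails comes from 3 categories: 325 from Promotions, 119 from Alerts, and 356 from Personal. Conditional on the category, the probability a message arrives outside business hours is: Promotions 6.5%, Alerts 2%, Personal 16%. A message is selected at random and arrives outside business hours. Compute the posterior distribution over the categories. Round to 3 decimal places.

Promotions 0.263, Alerts 0.030, Personal 0.708

By Bayes' rule, posterior ∝ prior × likelihood:
  Promotions: 0.40625 × 0.065 = 0.02640625
  Alerts: 0.14875 × 0.02 = 0.002975
  Personal: 0.445 × 0.16 = 0.0712
Normalizing constant = 0.10058125.
P(Promotions | off-hours) = 0.02640625/0.10058125 ≈ 0.263
P(Alerts | off-hours) = 0.002975/0.10058125 ≈ 0.030
P(Personal | off-hours) = 0.0712/0.10058125 ≈ 0.708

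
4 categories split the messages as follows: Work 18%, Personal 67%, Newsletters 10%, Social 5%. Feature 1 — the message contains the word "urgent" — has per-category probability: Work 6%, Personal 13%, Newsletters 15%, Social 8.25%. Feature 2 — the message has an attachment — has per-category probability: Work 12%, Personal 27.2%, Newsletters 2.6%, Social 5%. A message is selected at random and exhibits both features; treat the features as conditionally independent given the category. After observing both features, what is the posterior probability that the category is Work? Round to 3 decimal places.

Compute prior × likelihood for every hypothesis:
  Work: 0.18 × 0.06 × 0.12 = 0.001296
  Personal: 0.67 × 0.13 × 0.272 = 0.0236912
  Newsletters: 0.1 × 0.15 × 0.026 = 0.00039
  Social: 0.05 × 0.0825 × 0.05 = 0.00020625
Total = 0.02558345.
P(Work | evidence) = 0.001296 / 0.02558345 ≈ 0.051.

0.051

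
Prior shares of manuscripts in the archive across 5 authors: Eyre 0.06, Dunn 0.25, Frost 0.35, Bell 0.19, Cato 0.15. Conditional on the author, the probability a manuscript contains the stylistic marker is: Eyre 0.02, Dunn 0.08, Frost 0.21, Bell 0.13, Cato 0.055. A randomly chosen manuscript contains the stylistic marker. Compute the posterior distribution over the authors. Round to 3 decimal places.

Eyre 0.009, Dunn 0.157, Frost 0.576, Bell 0.193, Cato 0.065

By Bayes' rule, posterior ∝ prior × likelihood:
  Eyre: 0.06 × 0.02 = 0.0012
  Dunn: 0.25 × 0.08 = 0.02
  Frost: 0.35 × 0.21 = 0.0735
  Bell: 0.19 × 0.13 = 0.0247
  Cato: 0.15 × 0.055 = 0.00825
Sum = 0.12765.
P(Eyre | marker) = 0.0012/0.12765 ≈ 0.009
P(Dunn | marker) = 0.02/0.12765 ≈ 0.157
P(Frost | marker) = 0.0735/0.12765 ≈ 0.576
P(Bell | marker) = 0.0247/0.12765 ≈ 0.193
P(Cato | marker) = 0.00825/0.12765 ≈ 0.065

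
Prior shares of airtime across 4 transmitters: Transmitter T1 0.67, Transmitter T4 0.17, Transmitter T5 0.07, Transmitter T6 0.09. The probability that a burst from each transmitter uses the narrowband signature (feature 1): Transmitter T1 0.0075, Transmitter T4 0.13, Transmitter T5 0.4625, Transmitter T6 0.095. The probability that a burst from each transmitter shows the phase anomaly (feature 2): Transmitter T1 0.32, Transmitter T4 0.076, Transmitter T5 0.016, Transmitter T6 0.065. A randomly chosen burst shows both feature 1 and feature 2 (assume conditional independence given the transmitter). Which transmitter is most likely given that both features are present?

Transmitter T4

Compute prior × likelihood for every hypothesis:
  Transmitter T1: 0.67 × 0.0075 × 0.32 = 0.001608
  Transmitter T4: 0.17 × 0.13 × 0.076 = 0.0016796
  Transmitter T5: 0.07 × 0.4625 × 0.016 = 0.000518
  Transmitter T6: 0.09 × 0.095 × 0.065 = 0.00055575
Normalizing constant = 0.00436135.
Largest term belongs to Transmitter T4, so Transmitter T4 is most probable.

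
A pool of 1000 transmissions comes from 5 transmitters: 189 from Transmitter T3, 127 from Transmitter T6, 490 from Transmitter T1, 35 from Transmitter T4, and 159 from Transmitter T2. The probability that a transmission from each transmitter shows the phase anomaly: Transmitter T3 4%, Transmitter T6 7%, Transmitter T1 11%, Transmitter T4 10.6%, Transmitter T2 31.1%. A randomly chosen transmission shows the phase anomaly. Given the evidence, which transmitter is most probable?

Transmitter T1

Compute prior × likelihood for every hypothesis:
  Transmitter T3: 0.189 × 0.04 = 0.00756
  Transmitter T6: 0.127 × 0.07 = 0.00889
  Transmitter T1: 0.49 × 0.11 = 0.0539
  Transmitter T4: 0.035 × 0.106 = 0.00371
  Transmitter T2: 0.159 × 0.311 = 0.049449
Sum = 0.123509.
Largest term belongs to Transmitter T1, so Transmitter T1 is most probable.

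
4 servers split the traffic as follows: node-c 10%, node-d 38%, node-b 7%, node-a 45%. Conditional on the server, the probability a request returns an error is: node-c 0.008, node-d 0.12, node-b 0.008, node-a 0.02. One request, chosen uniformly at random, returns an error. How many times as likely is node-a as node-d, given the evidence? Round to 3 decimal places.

0.197

Prior × likelihood for each hypothesis:
  node-c: 0.1 × 0.008 = 0.0008
  node-d: 0.38 × 0.12 = 0.0456
  node-b: 0.07 × 0.008 = 0.00056
  node-a: 0.45 × 0.02 = 0.009
Normalizing constant = 0.05596.
The ratio is 0.009 / 0.0456 (the normalizer cancels) = 0.197.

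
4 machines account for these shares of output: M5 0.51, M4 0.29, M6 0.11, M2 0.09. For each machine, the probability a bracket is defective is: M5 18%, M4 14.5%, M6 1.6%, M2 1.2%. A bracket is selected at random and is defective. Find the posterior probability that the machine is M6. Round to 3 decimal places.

Compute prior × likelihood for every hypothesis:
  M5: 0.51 × 0.18 = 0.0918
  M4: 0.29 × 0.145 = 0.04205
  M6: 0.11 × 0.016 = 0.00176
  M2: 0.09 × 0.012 = 0.00108
Normalizing constant = 0.13669.
P(M6 | evidence) = 0.00176 / 0.13669 ≈ 0.013.

0.013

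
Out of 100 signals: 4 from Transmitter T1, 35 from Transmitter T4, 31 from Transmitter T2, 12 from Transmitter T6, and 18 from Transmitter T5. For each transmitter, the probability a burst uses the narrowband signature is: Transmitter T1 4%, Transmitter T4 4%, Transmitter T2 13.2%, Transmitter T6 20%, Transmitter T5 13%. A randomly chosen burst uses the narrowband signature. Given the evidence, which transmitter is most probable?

Transmitter T2

Compute prior × likelihood for every hypothesis:
  Transmitter T1: 0.04 × 0.04 = 0.0016
  Transmitter T4: 0.35 × 0.04 = 0.014
  Transmitter T2: 0.31 × 0.132 = 0.04092
  Transmitter T6: 0.12 × 0.2 = 0.024
  Transmitter T5: 0.18 × 0.13 = 0.0234
Sum = 0.10392.
Largest term belongs to Transmitter T2, so Transmitter T2 is most probable.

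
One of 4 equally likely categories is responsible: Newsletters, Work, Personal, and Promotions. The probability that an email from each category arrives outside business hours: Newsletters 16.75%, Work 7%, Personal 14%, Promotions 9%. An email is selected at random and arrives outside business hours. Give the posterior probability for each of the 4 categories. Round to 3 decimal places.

Newsletters 0.358, Work 0.150, Personal 0.299, Promotions 0.193

With a uniform prior (1/4 each), posterior ∝ likelihood:
  Newsletters: 0.1675
  Work: 0.07
  Personal: 0.14
  Promotions: 0.09
Sum = 0.4675.
P(Newsletters | off-hours) = 0.1675/0.4675 ≈ 0.358
P(Work | off-hours) = 0.07/0.4675 ≈ 0.150
P(Personal | off-hours) = 0.14/0.4675 ≈ 0.299
P(Promotions | off-hours) = 0.09/0.4675 ≈ 0.193
(Check: 0.358+0.150+0.299+0.193 = 1.000.)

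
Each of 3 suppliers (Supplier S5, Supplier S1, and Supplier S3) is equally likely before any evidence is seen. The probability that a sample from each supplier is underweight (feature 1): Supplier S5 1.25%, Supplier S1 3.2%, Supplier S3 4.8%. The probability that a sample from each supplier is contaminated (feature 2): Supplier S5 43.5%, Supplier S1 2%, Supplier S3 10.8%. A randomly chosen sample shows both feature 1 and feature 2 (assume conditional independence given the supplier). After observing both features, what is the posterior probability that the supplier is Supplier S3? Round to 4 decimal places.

0.4603

Since the prior is uniform, the posterior is proportional to the likelihood:
  Supplier S5: 0.0125 × 0.435 = 0.0054375
  Supplier S1: 0.032 × 0.02 = 0.00064
  Supplier S3: 0.048 × 0.108 = 0.005184
Total = 0.0112615.
P(Supplier S3 | evidence) = 0.005184 / 0.0112615 ≈ 0.4603.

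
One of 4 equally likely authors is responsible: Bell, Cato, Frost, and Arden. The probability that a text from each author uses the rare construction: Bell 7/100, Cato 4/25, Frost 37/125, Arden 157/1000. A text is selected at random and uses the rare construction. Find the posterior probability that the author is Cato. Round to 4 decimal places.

Since the prior is uniform, the posterior is proportional to the likelihood:
  Bell: 0.07
  Cato: 0.16
  Frost: 0.296
  Arden: 0.157
Total = 0.683.
P(Cato | evidence) = 0.16 / 0.683 ≈ 0.2343.

0.2343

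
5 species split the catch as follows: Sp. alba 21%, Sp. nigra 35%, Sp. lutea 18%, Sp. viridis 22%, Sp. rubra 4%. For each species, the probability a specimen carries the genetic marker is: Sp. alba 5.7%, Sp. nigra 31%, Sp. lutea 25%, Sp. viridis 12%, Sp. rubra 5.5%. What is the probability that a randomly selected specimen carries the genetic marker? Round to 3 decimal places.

Prior × likelihood for each hypothesis:
  Sp. alba: 0.21 × 0.057 = 0.01197
  Sp. nigra: 0.35 × 0.31 = 0.1085
  Sp. lutea: 0.18 × 0.25 = 0.045
  Sp. viridis: 0.22 × 0.12 = 0.0264
  Sp. rubra: 0.04 × 0.055 = 0.0022
P(marker) = 0.01197 + 0.1085 + 0.045 + 0.0264 + 0.0022 = 0.19407 → 0.194.

0.194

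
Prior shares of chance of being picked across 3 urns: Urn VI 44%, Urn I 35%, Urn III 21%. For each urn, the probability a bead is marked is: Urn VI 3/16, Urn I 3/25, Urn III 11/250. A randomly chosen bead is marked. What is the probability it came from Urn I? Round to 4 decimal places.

0.3140

By Bayes' rule, posterior ∝ prior × likelihood:
  Urn VI: 0.44 × 0.1875 = 0.0825
  Urn I: 0.35 × 0.12 = 0.042
  Urn III: 0.21 × 0.044 = 0.00924
Normalizing constant = 0.13374.
P(Urn I | evidence) = 0.042 / 0.13374 ≈ 0.3140.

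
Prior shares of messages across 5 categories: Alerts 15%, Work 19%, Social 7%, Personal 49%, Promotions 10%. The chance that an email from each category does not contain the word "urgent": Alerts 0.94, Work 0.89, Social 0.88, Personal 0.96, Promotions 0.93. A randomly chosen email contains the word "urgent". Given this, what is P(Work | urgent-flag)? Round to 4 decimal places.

0.3220

Taking complements, P(urgent-flag | each) = Alerts 0.06, Work 0.11, Social 0.12, Personal 0.04, Promotions 0.07.
Unnormalized posteriors (prior × likelihood):
  Alerts: 0.15 × 0.06 = 0.009
  Work: 0.19 × 0.11 = 0.0209
  Social: 0.07 × 0.12 = 0.0084
  Personal: 0.49 × 0.04 = 0.0196
  Promotions: 0.1 × 0.07 = 0.007
Normalizing constant = 0.0649.
P(Work | evidence) = 0.0209 / 0.0649 ≈ 0.3220.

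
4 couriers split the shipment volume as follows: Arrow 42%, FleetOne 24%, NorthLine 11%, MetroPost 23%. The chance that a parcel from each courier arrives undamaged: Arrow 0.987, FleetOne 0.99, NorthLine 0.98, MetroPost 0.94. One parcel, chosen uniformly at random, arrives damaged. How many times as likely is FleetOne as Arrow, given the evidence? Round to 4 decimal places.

0.4396

Taking complements, P(damaged | each) = Arrow 0.013, FleetOne 0.01, NorthLine 0.02, MetroPost 0.06.
Unnormalized posteriors (prior × likelihood):
  Arrow: 0.42 × 0.013 = 0.00546
  FleetOne: 0.24 × 0.01 = 0.0024
  NorthLine: 0.11 × 0.02 = 0.0022
  MetroPost: 0.23 × 0.06 = 0.0138
Sum = 0.02386.
The ratio is 0.0024 / 0.00546 (the normalizer cancels) = 0.4396.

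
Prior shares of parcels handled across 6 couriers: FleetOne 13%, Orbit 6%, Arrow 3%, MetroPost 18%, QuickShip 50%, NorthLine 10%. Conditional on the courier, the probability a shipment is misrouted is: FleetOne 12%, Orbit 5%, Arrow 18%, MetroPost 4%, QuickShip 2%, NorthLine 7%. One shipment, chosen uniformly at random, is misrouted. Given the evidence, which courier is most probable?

Prior × likelihood for each hypothesis:
  FleetOne: 0.13 × 0.12 = 0.0156
  Orbit: 0.06 × 0.05 = 0.003
  Arrow: 0.03 × 0.18 = 0.0054
  MetroPost: 0.18 × 0.04 = 0.0072
  QuickShip: 0.5 × 0.02 = 0.01
  NorthLine: 0.1 × 0.07 = 0.007
Normalizing constant = 0.0482.
Largest term belongs to FleetOne, so FleetOne is most probable.

FleetOne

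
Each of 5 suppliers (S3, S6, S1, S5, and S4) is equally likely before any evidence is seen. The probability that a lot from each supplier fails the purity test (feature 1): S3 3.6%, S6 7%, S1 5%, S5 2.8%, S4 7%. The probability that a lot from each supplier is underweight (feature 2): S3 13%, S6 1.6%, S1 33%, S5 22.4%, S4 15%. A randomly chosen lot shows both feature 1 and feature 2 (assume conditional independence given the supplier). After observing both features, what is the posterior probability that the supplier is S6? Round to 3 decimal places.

0.029

With a uniform prior (1/5 each), posterior ∝ likelihood:
  S3: 0.036 × 0.13 = 0.00468
  S6: 0.07 × 0.016 = 0.00112
  S1: 0.05 × 0.33 = 0.0165
  S5: 0.028 × 0.224 = 0.006272
  S4: 0.07 × 0.15 = 0.0105
Normalizing constant = 0.039072.
P(S6 | evidence) = 0.00112 / 0.039072 ≈ 0.029.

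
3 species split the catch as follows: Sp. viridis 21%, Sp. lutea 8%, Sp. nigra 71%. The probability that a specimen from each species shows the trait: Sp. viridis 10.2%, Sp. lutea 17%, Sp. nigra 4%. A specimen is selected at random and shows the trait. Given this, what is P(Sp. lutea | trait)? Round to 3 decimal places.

0.214

By Bayes' rule, posterior ∝ prior × likelihood:
  Sp. viridis: 0.21 × 0.102 = 0.02142
  Sp. lutea: 0.08 × 0.17 = 0.0136
  Sp. nigra: 0.71 × 0.04 = 0.0284
Sum = 0.06342.
P(Sp. lutea | evidence) = 0.0136 / 0.06342 ≈ 0.214.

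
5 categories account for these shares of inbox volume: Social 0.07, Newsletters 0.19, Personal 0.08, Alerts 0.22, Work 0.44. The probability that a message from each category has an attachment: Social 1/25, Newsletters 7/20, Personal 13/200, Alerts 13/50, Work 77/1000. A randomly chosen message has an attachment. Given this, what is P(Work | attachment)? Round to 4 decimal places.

0.2046

Unnormalized posteriors (prior × likelihood):
  Social: 0.07 × 0.04 = 0.0028
  Newsletters: 0.19 × 0.35 = 0.0665
  Personal: 0.08 × 0.065 = 0.0052
  Alerts: 0.22 × 0.26 = 0.0572
  Work: 0.44 × 0.077 = 0.03388
Sum = 0.16558.
P(Work | evidence) = 0.03388 / 0.16558 ≈ 0.2046.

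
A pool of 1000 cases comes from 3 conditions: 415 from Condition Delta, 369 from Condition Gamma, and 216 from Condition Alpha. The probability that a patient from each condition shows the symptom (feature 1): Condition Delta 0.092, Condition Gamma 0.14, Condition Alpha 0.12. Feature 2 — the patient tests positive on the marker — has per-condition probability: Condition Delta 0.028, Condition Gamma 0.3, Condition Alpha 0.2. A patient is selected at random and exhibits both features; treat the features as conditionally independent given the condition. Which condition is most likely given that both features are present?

Condition Gamma

Compute prior × likelihood for every hypothesis:
  Condition Delta: 0.415 × 0.092 × 0.028 = 0.00106904
  Condition Gamma: 0.369 × 0.14 × 0.3 = 0.015498
  Condition Alpha: 0.216 × 0.12 × 0.2 = 0.005184
Sum = 0.02175104.
Largest term belongs to Condition Gamma, so Condition Gamma is most probable.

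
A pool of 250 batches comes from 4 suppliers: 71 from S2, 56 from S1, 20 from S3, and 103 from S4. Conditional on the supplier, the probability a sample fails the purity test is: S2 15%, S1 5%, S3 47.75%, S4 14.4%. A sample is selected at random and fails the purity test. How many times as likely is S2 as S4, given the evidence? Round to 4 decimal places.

By Bayes' rule, posterior ∝ prior × likelihood:
  S2: 0.284 × 0.15 = 0.0426
  S1: 0.224 × 0.05 = 0.0112
  S3: 0.08 × 0.4775 = 0.0382
  S4: 0.412 × 0.144 = 0.059328
Total = 0.151328.
The ratio is 0.0426 / 0.059328 (the normalizer cancels) = 0.7180.

0.7180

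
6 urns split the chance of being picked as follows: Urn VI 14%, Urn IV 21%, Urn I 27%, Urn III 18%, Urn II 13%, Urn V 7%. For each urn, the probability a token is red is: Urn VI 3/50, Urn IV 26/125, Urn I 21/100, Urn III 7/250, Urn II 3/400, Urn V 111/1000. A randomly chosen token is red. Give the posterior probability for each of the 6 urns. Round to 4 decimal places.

Urn VI 0.0685, Urn IV 0.3564, Urn I 0.4626, Urn III 0.0411, Urn II 0.0080, Urn V 0.0634

By Bayes' rule, posterior ∝ prior × likelihood:
  Urn VI: 0.14 × 0.06 = 0.0084
  Urn IV: 0.21 × 0.208 = 0.04368
  Urn I: 0.27 × 0.21 = 0.0567
  Urn III: 0.18 × 0.028 = 0.00504
  Urn II: 0.13 × 0.0075 = 0.000975
  Urn V: 0.07 × 0.111 = 0.00777
Total = 0.122565.
P(Urn VI | red) = 0.0084/0.122565 ≈ 0.0685
P(Urn IV | red) = 0.04368/0.122565 ≈ 0.3564
P(Urn I | red) = 0.0567/0.122565 ≈ 0.4626
P(Urn III | red) = 0.00504/0.122565 ≈ 0.0411
P(Urn II | red) = 0.000975/0.122565 ≈ 0.0080
P(Urn V | red) = 0.00777/0.122565 ≈ 0.0634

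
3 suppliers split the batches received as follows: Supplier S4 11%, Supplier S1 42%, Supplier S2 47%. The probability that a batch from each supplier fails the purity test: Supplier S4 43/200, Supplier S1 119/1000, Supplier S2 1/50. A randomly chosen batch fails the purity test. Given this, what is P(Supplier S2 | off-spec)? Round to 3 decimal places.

0.113

Compute prior × likelihood for every hypothesis:
  Supplier S4: 0.11 × 0.215 = 0.02365
  Supplier S1: 0.42 × 0.119 = 0.04998
  Supplier S2: 0.47 × 0.02 = 0.0094
Normalizing constant = 0.08303.
P(Supplier S2 | evidence) = 0.0094 / 0.08303 ≈ 0.113.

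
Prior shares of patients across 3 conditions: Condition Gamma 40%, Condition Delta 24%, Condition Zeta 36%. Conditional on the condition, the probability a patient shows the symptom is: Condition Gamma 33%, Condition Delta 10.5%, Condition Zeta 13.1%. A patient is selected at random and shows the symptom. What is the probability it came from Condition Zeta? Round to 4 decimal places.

0.2308

Compute prior × likelihood for every hypothesis:
  Condition Gamma: 0.4 × 0.33 = 0.132
  Condition Delta: 0.24 × 0.105 = 0.0252
  Condition Zeta: 0.36 × 0.131 = 0.04716
Normalizing constant = 0.20436.
P(Condition Zeta | evidence) = 0.04716 / 0.20436 ≈ 0.2308.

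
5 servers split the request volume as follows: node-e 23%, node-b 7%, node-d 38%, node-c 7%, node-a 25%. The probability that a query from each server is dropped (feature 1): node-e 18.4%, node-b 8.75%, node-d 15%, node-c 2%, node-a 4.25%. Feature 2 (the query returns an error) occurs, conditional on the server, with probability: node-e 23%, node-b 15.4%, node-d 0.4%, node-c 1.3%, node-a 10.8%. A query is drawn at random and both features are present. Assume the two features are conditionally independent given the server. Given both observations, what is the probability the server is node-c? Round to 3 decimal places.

0.002

Prior × likelihood for each hypothesis:
  node-e: 0.23 × 0.184 × 0.23 = 0.0097336
  node-b: 0.07 × 0.0875 × 0.154 = 0.00094325
  node-d: 0.38 × 0.15 × 0.004 = 0.000228
  node-c: 0.07 × 0.02 × 0.013 = 0.0000182
  node-a: 0.25 × 0.0425 × 0.108 = 0.0011475
Total = 0.01207055.
P(node-c | evidence) = 0.0000182 / 0.01207055 ≈ 0.002.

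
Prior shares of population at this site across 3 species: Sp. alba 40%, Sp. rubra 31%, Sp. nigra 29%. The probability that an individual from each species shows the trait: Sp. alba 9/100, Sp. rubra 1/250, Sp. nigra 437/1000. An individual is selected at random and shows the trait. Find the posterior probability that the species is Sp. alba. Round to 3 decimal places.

0.220

By Bayes' rule, posterior ∝ prior × likelihood:
  Sp. alba: 0.4 × 0.09 = 0.036
  Sp. rubra: 0.31 × 0.004 = 0.00124
  Sp. nigra: 0.29 × 0.437 = 0.12673
Normalizing constant = 0.16397.
P(Sp. alba | evidence) = 0.036 / 0.16397 ≈ 0.220.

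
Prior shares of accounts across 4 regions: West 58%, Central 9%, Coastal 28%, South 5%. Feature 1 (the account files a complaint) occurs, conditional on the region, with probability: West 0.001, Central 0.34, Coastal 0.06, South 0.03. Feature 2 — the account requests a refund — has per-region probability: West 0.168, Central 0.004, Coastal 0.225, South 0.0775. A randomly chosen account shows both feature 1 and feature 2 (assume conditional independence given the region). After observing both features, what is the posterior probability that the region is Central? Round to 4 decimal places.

0.0297

By Bayes' rule, posterior ∝ prior × likelihood:
  West: 0.58 × 0.001 × 0.168 = 0.00009744
  Central: 0.09 × 0.34 × 0.004 = 0.0001224
  Coastal: 0.28 × 0.06 × 0.225 = 0.00378
  South: 0.05 × 0.03 × 0.0775 = 0.00011625
Sum = 0.00411609.
P(Central | evidence) = 0.0001224 / 0.00411609 ≈ 0.0297.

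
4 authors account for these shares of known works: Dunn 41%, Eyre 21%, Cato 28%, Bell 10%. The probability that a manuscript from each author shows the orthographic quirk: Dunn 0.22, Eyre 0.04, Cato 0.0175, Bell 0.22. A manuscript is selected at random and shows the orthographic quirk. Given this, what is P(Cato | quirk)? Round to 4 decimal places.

Prior × likelihood for each hypothesis:
  Dunn: 0.41 × 0.22 = 0.0902
  Eyre: 0.21 × 0.04 = 0.0084
  Cato: 0.28 × 0.0175 = 0.0049
  Bell: 0.1 × 0.22 = 0.022
Sum = 0.1255.
P(Cato | evidence) = 0.0049 / 0.1255 ≈ 0.0390.

0.0390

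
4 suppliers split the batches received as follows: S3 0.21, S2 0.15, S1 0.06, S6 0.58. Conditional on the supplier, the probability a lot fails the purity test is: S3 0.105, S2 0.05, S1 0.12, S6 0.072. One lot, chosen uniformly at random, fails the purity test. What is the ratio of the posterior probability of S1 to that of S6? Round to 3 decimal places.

0.172

Compute prior × likelihood for every hypothesis:
  S3: 0.21 × 0.105 = 0.02205
  S2: 0.15 × 0.05 = 0.0075
  S1: 0.06 × 0.12 = 0.0072
  S6: 0.58 × 0.072 = 0.04176
Total = 0.07851.
The ratio is 0.0072 / 0.04176 (the normalizer cancels) = 0.172.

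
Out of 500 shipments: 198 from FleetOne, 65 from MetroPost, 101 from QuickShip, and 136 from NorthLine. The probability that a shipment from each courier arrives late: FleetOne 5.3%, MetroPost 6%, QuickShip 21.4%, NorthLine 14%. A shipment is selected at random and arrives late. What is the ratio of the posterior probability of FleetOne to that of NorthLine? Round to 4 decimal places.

0.5512

By Bayes' rule, posterior ∝ prior × likelihood:
  FleetOne: 0.396 × 0.053 = 0.020988
  MetroPost: 0.13 × 0.06 = 0.0078
  QuickShip: 0.202 × 0.214 = 0.043228
  NorthLine: 0.272 × 0.14 = 0.03808
Total = 0.110096.
The ratio is 0.020988 / 0.03808 (the normalizer cancels) = 0.5512.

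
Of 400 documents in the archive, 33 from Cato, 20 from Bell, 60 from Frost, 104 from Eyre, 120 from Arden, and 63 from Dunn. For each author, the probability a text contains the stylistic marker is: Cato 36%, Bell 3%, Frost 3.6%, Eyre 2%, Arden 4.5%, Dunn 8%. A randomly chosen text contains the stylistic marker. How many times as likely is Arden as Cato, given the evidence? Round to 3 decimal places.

Unnormalized posteriors (prior × likelihood):
  Cato: 0.0825 × 0.36 = 0.0297
  Bell: 0.05 × 0.03 = 0.0015
  Frost: 0.15 × 0.036 = 0.0054
  Eyre: 0.26 × 0.02 = 0.0052
  Arden: 0.3 × 0.045 = 0.0135
  Dunn: 0.1575 × 0.08 = 0.0126
Total = 0.0679.
The ratio is 0.0135 / 0.0297 (the normalizer cancels) = 0.455.

0.455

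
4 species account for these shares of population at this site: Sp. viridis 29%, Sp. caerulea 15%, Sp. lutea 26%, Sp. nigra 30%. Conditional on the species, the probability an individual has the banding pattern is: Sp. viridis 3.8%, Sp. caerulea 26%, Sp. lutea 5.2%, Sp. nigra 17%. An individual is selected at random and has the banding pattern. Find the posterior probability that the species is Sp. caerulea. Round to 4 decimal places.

0.3405

Prior × likelihood for each hypothesis:
  Sp. viridis: 0.29 × 0.038 = 0.01102
  Sp. caerulea: 0.15 × 0.26 = 0.039
  Sp. lutea: 0.26 × 0.052 = 0.01352
  Sp. nigra: 0.3 × 0.17 = 0.051
Total = 0.11454.
P(Sp. caerulea | evidence) = 0.039 / 0.11454 ≈ 0.3405.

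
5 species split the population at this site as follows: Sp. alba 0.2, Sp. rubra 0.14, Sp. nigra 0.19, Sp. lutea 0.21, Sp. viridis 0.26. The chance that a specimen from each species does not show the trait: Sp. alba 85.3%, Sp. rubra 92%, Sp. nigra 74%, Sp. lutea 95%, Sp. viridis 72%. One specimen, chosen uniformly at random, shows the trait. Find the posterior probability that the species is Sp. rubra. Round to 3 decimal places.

0.065

Taking complements, P(trait | each) = Sp. alba 0.147, Sp. rubra 0.08, Sp. nigra 0.26, Sp. lutea 0.05, Sp. viridis 0.28.
Unnormalized posteriors (prior × likelihood):
  Sp. alba: 0.2 × 0.147 = 0.0294
  Sp. rubra: 0.14 × 0.08 = 0.0112
  Sp. nigra: 0.19 × 0.26 = 0.0494
  Sp. lutea: 0.21 × 0.05 = 0.0105
  Sp. viridis: 0.26 × 0.28 = 0.0728
Total = 0.1733.
P(Sp. rubra | evidence) = 0.0112 / 0.1733 ≈ 0.065.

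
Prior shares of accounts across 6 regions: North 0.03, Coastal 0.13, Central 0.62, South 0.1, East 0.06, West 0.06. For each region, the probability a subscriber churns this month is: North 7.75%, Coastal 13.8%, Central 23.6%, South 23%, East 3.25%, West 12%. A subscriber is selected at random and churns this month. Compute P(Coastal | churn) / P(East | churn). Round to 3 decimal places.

9.200

Compute prior × likelihood for every hypothesis:
  North: 0.03 × 0.0775 = 0.002325
  Coastal: 0.13 × 0.138 = 0.01794
  Central: 0.62 × 0.236 = 0.14632
  South: 0.1 × 0.23 = 0.023
  East: 0.06 × 0.0325 = 0.00195
  West: 0.06 × 0.12 = 0.0072
Total = 0.198735.
The ratio is 0.01794 / 0.00195 (the normalizer cancels) = 9.200.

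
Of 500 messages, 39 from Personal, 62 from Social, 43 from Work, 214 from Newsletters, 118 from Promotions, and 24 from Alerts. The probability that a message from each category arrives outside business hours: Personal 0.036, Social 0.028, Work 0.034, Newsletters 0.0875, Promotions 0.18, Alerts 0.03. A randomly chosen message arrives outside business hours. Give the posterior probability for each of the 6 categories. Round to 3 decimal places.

Personal 0.031, Social 0.038, Work 0.032, Newsletters 0.413, Promotions 0.469, Alerts 0.016

Compute prior × likelihood for every hypothesis:
  Personal: 0.078 × 0.036 = 0.002808
  Social: 0.124 × 0.028 = 0.003472
  Work: 0.086 × 0.034 = 0.002924
  Newsletters: 0.428 × 0.0875 = 0.03745
  Promotions: 0.236 × 0.18 = 0.04248
  Alerts: 0.048 × 0.03 = 0.00144
Sum = 0.090574.
P(Personal | off-hours) = 0.002808/0.090574 ≈ 0.031
P(Social | off-hours) = 0.003472/0.090574 ≈ 0.038
P(Work | off-hours) = 0.002924/0.090574 ≈ 0.032
P(Newsletters | off-hours) = 0.03745/0.090574 ≈ 0.413
P(Promotions | off-hours) = 0.04248/0.090574 ≈ 0.469
P(Alerts | off-hours) = 0.00144/0.090574 ≈ 0.016
(Check: 0.031+0.038+0.032+0.413+0.469+0.016 = 0.999.)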